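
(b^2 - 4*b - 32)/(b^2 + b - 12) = (b - 8)/(b - 3)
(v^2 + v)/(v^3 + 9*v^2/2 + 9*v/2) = 2*(v + 1)/(2*v^2 + 9*v + 9)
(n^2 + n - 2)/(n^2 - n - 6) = (n - 1)/(n - 3)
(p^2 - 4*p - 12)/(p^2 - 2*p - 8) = (p - 6)/(p - 4)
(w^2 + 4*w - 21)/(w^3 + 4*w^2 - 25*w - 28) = (w - 3)/(w^2 - 3*w - 4)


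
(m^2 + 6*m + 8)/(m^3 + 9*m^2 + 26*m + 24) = 1/(m + 3)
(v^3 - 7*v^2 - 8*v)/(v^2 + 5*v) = (v^2 - 7*v - 8)/(v + 5)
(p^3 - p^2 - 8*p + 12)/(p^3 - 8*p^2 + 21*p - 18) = (p^2 + p - 6)/(p^2 - 6*p + 9)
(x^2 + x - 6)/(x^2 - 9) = (x - 2)/(x - 3)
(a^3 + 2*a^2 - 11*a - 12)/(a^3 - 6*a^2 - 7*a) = (a^2 + a - 12)/(a*(a - 7))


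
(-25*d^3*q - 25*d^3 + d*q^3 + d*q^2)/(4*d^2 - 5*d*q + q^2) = d*(-25*d^2*q - 25*d^2 + q^3 + q^2)/(4*d^2 - 5*d*q + q^2)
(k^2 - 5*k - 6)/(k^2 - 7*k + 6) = (k + 1)/(k - 1)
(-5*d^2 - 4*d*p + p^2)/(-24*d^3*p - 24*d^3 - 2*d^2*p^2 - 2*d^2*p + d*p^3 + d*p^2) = (5*d^2 + 4*d*p - p^2)/(d*(24*d^2*p + 24*d^2 + 2*d*p^2 + 2*d*p - p^3 - p^2))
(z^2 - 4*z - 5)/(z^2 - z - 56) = (-z^2 + 4*z + 5)/(-z^2 + z + 56)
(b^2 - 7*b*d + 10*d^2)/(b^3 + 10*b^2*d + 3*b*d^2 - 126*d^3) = (b^2 - 7*b*d + 10*d^2)/(b^3 + 10*b^2*d + 3*b*d^2 - 126*d^3)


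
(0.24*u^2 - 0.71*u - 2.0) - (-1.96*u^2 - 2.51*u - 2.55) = 2.2*u^2 + 1.8*u + 0.55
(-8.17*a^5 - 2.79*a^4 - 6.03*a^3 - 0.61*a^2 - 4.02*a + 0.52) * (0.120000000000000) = -0.9804*a^5 - 0.3348*a^4 - 0.7236*a^3 - 0.0732*a^2 - 0.4824*a + 0.0624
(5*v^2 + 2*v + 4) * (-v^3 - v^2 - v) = -5*v^5 - 7*v^4 - 11*v^3 - 6*v^2 - 4*v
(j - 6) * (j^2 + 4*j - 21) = j^3 - 2*j^2 - 45*j + 126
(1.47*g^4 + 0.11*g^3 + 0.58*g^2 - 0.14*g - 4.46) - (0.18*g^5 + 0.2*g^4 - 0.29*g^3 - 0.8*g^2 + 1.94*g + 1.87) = -0.18*g^5 + 1.27*g^4 + 0.4*g^3 + 1.38*g^2 - 2.08*g - 6.33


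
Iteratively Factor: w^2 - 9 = (w + 3)*(w - 3)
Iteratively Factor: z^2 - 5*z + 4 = (z - 1)*(z - 4)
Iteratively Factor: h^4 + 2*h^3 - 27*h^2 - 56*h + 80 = (h - 5)*(h^3 + 7*h^2 + 8*h - 16) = (h - 5)*(h - 1)*(h^2 + 8*h + 16) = (h - 5)*(h - 1)*(h + 4)*(h + 4)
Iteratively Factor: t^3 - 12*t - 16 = (t - 4)*(t^2 + 4*t + 4) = (t - 4)*(t + 2)*(t + 2)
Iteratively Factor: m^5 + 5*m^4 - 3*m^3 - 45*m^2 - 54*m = (m + 3)*(m^4 + 2*m^3 - 9*m^2 - 18*m) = (m - 3)*(m + 3)*(m^3 + 5*m^2 + 6*m) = (m - 3)*(m + 2)*(m + 3)*(m^2 + 3*m) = (m - 3)*(m + 2)*(m + 3)^2*(m)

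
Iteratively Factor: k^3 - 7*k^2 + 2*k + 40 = (k + 2)*(k^2 - 9*k + 20) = (k - 4)*(k + 2)*(k - 5)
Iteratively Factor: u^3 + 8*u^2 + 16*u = (u + 4)*(u^2 + 4*u) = (u + 4)^2*(u)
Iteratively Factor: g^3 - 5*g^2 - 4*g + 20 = (g - 2)*(g^2 - 3*g - 10) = (g - 2)*(g + 2)*(g - 5)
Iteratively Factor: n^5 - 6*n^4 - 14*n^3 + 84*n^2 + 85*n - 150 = (n - 5)*(n^4 - n^3 - 19*n^2 - 11*n + 30) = (n - 5)*(n + 3)*(n^3 - 4*n^2 - 7*n + 10) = (n - 5)*(n + 2)*(n + 3)*(n^2 - 6*n + 5) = (n - 5)*(n - 1)*(n + 2)*(n + 3)*(n - 5)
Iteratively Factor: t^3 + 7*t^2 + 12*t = (t + 4)*(t^2 + 3*t) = t*(t + 4)*(t + 3)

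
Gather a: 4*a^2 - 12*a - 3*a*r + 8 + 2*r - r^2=4*a^2 + a*(-3*r - 12) - r^2 + 2*r + 8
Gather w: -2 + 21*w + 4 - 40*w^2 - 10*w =-40*w^2 + 11*w + 2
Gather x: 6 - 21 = -15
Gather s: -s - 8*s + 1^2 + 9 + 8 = 18 - 9*s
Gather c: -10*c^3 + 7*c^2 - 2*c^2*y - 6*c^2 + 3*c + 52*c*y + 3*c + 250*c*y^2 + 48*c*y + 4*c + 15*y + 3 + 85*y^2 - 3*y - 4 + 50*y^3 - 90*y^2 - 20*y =-10*c^3 + c^2*(1 - 2*y) + c*(250*y^2 + 100*y + 10) + 50*y^3 - 5*y^2 - 8*y - 1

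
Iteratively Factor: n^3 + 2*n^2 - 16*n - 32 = (n + 4)*(n^2 - 2*n - 8) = (n + 2)*(n + 4)*(n - 4)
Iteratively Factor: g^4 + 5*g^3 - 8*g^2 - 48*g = (g)*(g^3 + 5*g^2 - 8*g - 48) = g*(g + 4)*(g^2 + g - 12) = g*(g + 4)^2*(g - 3)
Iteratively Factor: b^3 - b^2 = (b - 1)*(b^2) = b*(b - 1)*(b)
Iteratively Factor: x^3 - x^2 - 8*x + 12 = (x - 2)*(x^2 + x - 6) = (x - 2)^2*(x + 3)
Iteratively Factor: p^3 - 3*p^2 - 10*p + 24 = (p - 2)*(p^2 - p - 12) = (p - 2)*(p + 3)*(p - 4)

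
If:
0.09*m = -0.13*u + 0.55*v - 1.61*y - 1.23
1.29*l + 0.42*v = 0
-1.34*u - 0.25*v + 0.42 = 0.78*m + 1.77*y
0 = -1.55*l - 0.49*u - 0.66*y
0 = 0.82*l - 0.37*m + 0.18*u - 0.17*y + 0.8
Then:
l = 0.63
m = 4.47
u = 0.31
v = -1.92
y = -1.69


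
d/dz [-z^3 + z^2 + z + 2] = -3*z^2 + 2*z + 1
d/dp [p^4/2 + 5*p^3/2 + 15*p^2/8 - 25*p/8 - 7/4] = 2*p^3 + 15*p^2/2 + 15*p/4 - 25/8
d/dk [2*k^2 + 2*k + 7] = 4*k + 2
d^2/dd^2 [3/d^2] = 18/d^4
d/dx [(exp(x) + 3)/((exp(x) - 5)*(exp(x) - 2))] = (-exp(2*x) - 6*exp(x) + 31)*exp(x)/(exp(4*x) - 14*exp(3*x) + 69*exp(2*x) - 140*exp(x) + 100)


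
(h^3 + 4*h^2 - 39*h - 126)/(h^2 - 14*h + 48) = (h^2 + 10*h + 21)/(h - 8)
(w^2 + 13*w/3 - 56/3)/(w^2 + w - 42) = (w - 8/3)/(w - 6)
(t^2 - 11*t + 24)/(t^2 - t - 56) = (t - 3)/(t + 7)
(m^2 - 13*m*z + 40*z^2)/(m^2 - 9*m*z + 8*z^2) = (-m + 5*z)/(-m + z)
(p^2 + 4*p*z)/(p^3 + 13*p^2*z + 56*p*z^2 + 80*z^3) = p/(p^2 + 9*p*z + 20*z^2)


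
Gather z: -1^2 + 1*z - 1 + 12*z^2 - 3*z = 12*z^2 - 2*z - 2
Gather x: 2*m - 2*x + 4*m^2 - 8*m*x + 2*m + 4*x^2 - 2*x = 4*m^2 + 4*m + 4*x^2 + x*(-8*m - 4)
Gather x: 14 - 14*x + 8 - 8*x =22 - 22*x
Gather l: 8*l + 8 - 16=8*l - 8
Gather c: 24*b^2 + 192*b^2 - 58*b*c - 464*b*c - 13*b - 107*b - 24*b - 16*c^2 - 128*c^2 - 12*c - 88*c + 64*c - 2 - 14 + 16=216*b^2 - 144*b - 144*c^2 + c*(-522*b - 36)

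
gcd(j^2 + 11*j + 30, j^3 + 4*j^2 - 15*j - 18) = j + 6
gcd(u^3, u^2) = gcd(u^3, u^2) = u^2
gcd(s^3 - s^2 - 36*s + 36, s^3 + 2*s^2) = 1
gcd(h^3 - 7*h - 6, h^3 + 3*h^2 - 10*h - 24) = h^2 - h - 6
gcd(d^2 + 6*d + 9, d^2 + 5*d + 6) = d + 3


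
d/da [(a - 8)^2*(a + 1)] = 3*(a - 8)*(a - 2)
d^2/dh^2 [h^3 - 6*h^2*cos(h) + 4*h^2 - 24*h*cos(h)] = 6*h^2*cos(h) + 24*sqrt(2)*h*sin(h + pi/4) + 6*h + 48*sin(h) - 12*cos(h) + 8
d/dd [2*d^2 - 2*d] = 4*d - 2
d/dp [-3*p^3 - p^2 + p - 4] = -9*p^2 - 2*p + 1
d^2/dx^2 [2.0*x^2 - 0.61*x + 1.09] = 4.00000000000000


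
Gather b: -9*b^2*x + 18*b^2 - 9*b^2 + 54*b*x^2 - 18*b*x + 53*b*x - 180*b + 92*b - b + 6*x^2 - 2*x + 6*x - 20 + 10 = b^2*(9 - 9*x) + b*(54*x^2 + 35*x - 89) + 6*x^2 + 4*x - 10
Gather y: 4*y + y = 5*y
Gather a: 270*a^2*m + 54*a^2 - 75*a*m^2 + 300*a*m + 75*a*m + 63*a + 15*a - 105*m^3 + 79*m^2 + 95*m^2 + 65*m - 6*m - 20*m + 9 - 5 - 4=a^2*(270*m + 54) + a*(-75*m^2 + 375*m + 78) - 105*m^3 + 174*m^2 + 39*m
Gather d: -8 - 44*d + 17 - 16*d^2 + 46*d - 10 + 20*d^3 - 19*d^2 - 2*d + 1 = 20*d^3 - 35*d^2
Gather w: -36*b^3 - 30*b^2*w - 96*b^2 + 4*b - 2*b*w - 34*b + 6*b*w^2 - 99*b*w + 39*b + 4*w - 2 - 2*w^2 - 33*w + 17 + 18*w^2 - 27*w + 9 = -36*b^3 - 96*b^2 + 9*b + w^2*(6*b + 16) + w*(-30*b^2 - 101*b - 56) + 24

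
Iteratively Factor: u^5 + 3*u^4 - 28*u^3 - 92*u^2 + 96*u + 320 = (u + 4)*(u^4 - u^3 - 24*u^2 + 4*u + 80) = (u - 2)*(u + 4)*(u^3 + u^2 - 22*u - 40) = (u - 2)*(u + 4)^2*(u^2 - 3*u - 10) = (u - 5)*(u - 2)*(u + 4)^2*(u + 2)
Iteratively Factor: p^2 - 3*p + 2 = (p - 1)*(p - 2)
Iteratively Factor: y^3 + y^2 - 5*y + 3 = (y + 3)*(y^2 - 2*y + 1) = (y - 1)*(y + 3)*(y - 1)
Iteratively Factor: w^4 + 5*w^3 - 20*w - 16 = (w + 2)*(w^3 + 3*w^2 - 6*w - 8) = (w + 2)*(w + 4)*(w^2 - w - 2) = (w - 2)*(w + 2)*(w + 4)*(w + 1)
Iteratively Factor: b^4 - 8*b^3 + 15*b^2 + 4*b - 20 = (b + 1)*(b^3 - 9*b^2 + 24*b - 20) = (b - 5)*(b + 1)*(b^2 - 4*b + 4) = (b - 5)*(b - 2)*(b + 1)*(b - 2)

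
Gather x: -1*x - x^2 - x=-x^2 - 2*x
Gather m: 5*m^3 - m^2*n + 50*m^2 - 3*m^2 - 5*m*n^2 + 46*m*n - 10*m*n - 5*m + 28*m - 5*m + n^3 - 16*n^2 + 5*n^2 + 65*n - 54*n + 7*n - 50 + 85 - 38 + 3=5*m^3 + m^2*(47 - n) + m*(-5*n^2 + 36*n + 18) + n^3 - 11*n^2 + 18*n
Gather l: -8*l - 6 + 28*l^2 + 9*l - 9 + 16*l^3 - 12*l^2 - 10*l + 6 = 16*l^3 + 16*l^2 - 9*l - 9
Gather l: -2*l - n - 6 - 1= -2*l - n - 7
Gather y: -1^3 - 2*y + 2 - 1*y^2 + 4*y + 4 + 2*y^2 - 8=y^2 + 2*y - 3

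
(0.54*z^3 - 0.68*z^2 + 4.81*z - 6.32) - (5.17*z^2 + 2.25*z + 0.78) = 0.54*z^3 - 5.85*z^2 + 2.56*z - 7.1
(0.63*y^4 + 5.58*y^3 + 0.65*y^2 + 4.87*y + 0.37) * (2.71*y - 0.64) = 1.7073*y^5 + 14.7186*y^4 - 1.8097*y^3 + 12.7817*y^2 - 2.1141*y - 0.2368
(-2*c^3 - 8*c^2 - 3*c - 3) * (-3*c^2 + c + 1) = 6*c^5 + 22*c^4 - c^3 - 2*c^2 - 6*c - 3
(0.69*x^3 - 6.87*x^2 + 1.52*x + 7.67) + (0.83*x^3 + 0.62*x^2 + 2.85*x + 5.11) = 1.52*x^3 - 6.25*x^2 + 4.37*x + 12.78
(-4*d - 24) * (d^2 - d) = -4*d^3 - 20*d^2 + 24*d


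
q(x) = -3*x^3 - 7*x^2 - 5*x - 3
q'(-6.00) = -245.00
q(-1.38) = -1.55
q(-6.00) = 423.00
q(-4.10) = 106.59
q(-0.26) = -2.12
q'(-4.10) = -98.89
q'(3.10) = -134.89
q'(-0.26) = -1.97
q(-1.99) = 2.87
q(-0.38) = -1.95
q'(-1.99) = -12.78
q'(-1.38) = -2.82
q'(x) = -9*x^2 - 14*x - 5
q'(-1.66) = -6.56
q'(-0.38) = -0.98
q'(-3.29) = -56.36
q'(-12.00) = -1133.00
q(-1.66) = -0.27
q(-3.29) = 44.52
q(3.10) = -175.14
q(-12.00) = 4233.00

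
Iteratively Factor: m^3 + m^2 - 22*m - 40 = (m + 4)*(m^2 - 3*m - 10) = (m + 2)*(m + 4)*(m - 5)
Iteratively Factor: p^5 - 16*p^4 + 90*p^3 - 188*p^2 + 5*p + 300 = (p + 1)*(p^4 - 17*p^3 + 107*p^2 - 295*p + 300) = (p - 4)*(p + 1)*(p^3 - 13*p^2 + 55*p - 75) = (p - 5)*(p - 4)*(p + 1)*(p^2 - 8*p + 15) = (p - 5)^2*(p - 4)*(p + 1)*(p - 3)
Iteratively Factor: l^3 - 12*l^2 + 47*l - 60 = (l - 3)*(l^2 - 9*l + 20) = (l - 4)*(l - 3)*(l - 5)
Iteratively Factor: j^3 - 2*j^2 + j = (j - 1)*(j^2 - j) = (j - 1)^2*(j)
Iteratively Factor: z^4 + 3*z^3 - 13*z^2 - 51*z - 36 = (z + 3)*(z^3 - 13*z - 12) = (z + 3)^2*(z^2 - 3*z - 4) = (z - 4)*(z + 3)^2*(z + 1)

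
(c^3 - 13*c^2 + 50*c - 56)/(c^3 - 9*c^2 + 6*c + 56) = (c - 2)/(c + 2)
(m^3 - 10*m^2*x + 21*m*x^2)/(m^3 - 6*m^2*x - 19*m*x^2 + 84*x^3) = m/(m + 4*x)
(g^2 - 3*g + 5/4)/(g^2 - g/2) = (g - 5/2)/g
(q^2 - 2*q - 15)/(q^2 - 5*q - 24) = (q - 5)/(q - 8)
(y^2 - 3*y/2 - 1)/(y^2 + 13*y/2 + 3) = (y - 2)/(y + 6)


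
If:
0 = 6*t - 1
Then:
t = 1/6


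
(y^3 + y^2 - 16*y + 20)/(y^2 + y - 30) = (y^3 + y^2 - 16*y + 20)/(y^2 + y - 30)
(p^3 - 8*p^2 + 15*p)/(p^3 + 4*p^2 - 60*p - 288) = p*(p^2 - 8*p + 15)/(p^3 + 4*p^2 - 60*p - 288)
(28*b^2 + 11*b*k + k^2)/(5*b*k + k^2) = (28*b^2 + 11*b*k + k^2)/(k*(5*b + k))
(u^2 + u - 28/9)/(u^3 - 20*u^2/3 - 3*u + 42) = (u - 4/3)/(u^2 - 9*u + 18)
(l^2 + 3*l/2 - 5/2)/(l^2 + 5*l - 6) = (l + 5/2)/(l + 6)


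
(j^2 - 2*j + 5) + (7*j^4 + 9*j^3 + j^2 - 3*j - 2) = 7*j^4 + 9*j^3 + 2*j^2 - 5*j + 3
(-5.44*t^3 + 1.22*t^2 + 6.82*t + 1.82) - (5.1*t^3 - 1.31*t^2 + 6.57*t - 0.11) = -10.54*t^3 + 2.53*t^2 + 0.25*t + 1.93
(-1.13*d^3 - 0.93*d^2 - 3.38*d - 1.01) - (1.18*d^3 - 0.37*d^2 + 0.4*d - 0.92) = -2.31*d^3 - 0.56*d^2 - 3.78*d - 0.09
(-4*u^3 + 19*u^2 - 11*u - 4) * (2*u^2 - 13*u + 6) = -8*u^5 + 90*u^4 - 293*u^3 + 249*u^2 - 14*u - 24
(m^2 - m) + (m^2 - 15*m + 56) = 2*m^2 - 16*m + 56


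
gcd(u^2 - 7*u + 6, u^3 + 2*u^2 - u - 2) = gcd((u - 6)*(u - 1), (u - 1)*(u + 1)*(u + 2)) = u - 1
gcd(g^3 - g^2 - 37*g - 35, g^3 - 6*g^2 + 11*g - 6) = 1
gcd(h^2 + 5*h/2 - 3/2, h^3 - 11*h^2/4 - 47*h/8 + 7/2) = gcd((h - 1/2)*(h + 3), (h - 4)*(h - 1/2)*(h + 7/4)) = h - 1/2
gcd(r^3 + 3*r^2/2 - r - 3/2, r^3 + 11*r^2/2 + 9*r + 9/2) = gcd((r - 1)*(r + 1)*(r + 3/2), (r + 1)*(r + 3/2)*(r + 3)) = r^2 + 5*r/2 + 3/2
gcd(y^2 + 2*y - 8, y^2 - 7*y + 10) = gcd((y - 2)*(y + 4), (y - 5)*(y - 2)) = y - 2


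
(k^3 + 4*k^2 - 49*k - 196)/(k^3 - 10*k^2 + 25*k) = (k^3 + 4*k^2 - 49*k - 196)/(k*(k^2 - 10*k + 25))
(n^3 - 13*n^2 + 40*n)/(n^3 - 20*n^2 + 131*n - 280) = n/(n - 7)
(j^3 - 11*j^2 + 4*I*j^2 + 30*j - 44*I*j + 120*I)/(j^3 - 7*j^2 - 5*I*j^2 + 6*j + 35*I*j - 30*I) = (j^2 + j*(-5 + 4*I) - 20*I)/(j^2 - j*(1 + 5*I) + 5*I)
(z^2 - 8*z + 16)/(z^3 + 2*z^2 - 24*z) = (z - 4)/(z*(z + 6))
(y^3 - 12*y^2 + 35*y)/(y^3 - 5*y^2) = (y - 7)/y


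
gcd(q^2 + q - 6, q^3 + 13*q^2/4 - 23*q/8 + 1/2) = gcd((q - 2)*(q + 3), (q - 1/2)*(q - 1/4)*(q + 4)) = 1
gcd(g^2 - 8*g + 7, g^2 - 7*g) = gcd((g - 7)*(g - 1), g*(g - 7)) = g - 7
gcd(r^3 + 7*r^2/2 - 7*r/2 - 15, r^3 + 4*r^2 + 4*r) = 1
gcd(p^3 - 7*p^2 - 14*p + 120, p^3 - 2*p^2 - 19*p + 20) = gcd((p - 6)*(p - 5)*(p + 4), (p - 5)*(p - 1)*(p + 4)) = p^2 - p - 20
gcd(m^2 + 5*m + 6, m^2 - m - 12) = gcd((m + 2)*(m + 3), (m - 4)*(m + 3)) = m + 3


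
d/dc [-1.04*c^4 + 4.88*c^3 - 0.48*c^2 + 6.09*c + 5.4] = -4.16*c^3 + 14.64*c^2 - 0.96*c + 6.09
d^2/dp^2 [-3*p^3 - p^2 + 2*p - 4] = -18*p - 2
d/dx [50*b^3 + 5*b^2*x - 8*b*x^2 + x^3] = 5*b^2 - 16*b*x + 3*x^2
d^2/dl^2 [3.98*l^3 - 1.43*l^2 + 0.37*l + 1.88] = 23.88*l - 2.86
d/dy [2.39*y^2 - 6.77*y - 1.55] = 4.78*y - 6.77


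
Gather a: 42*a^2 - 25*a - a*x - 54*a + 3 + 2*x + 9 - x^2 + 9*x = 42*a^2 + a*(-x - 79) - x^2 + 11*x + 12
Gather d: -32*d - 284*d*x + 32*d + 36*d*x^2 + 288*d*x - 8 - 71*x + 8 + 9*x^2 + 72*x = d*(36*x^2 + 4*x) + 9*x^2 + x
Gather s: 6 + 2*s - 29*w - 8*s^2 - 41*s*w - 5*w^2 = -8*s^2 + s*(2 - 41*w) - 5*w^2 - 29*w + 6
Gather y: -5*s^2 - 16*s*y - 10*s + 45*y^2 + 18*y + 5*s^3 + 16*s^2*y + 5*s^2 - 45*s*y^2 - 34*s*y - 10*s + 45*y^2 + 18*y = 5*s^3 - 20*s + y^2*(90 - 45*s) + y*(16*s^2 - 50*s + 36)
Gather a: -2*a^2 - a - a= -2*a^2 - 2*a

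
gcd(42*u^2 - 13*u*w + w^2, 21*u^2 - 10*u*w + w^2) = 7*u - w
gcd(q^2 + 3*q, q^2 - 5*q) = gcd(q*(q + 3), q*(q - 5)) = q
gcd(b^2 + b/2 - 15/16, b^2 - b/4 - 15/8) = b + 5/4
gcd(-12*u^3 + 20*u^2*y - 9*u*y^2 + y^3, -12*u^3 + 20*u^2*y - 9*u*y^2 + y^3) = -12*u^3 + 20*u^2*y - 9*u*y^2 + y^3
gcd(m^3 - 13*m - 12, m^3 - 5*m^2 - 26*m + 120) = m - 4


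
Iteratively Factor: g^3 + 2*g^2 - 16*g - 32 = (g - 4)*(g^2 + 6*g + 8) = (g - 4)*(g + 2)*(g + 4)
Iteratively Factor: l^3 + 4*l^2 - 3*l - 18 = (l - 2)*(l^2 + 6*l + 9) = (l - 2)*(l + 3)*(l + 3)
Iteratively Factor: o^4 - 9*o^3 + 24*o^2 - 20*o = (o - 2)*(o^3 - 7*o^2 + 10*o) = o*(o - 2)*(o^2 - 7*o + 10) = o*(o - 2)^2*(o - 5)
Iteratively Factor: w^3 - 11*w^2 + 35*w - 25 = (w - 5)*(w^2 - 6*w + 5) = (w - 5)*(w - 1)*(w - 5)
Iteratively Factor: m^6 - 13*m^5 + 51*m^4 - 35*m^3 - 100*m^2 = (m)*(m^5 - 13*m^4 + 51*m^3 - 35*m^2 - 100*m) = m*(m - 5)*(m^4 - 8*m^3 + 11*m^2 + 20*m) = m^2*(m - 5)*(m^3 - 8*m^2 + 11*m + 20) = m^2*(m - 5)^2*(m^2 - 3*m - 4) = m^2*(m - 5)^2*(m - 4)*(m + 1)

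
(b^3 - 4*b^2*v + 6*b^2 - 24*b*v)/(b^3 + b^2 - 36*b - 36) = b*(b - 4*v)/(b^2 - 5*b - 6)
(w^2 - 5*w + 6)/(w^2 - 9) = (w - 2)/(w + 3)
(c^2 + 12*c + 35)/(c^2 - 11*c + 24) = (c^2 + 12*c + 35)/(c^2 - 11*c + 24)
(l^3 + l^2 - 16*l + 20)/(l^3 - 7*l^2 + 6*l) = (l^3 + l^2 - 16*l + 20)/(l*(l^2 - 7*l + 6))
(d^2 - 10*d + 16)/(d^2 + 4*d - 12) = (d - 8)/(d + 6)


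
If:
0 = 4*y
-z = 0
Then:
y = 0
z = 0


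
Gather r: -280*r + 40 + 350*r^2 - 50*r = 350*r^2 - 330*r + 40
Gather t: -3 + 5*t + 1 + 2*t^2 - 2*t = 2*t^2 + 3*t - 2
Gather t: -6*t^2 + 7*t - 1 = -6*t^2 + 7*t - 1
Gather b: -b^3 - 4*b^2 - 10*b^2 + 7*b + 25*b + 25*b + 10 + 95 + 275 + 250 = -b^3 - 14*b^2 + 57*b + 630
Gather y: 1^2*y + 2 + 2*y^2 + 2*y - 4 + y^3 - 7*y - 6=y^3 + 2*y^2 - 4*y - 8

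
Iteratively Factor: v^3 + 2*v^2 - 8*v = (v)*(v^2 + 2*v - 8) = v*(v - 2)*(v + 4)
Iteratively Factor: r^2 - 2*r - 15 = (r + 3)*(r - 5)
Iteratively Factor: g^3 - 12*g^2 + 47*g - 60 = (g - 5)*(g^2 - 7*g + 12) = (g - 5)*(g - 3)*(g - 4)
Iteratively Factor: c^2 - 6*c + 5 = (c - 5)*(c - 1)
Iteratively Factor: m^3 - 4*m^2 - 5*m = (m - 5)*(m^2 + m) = (m - 5)*(m + 1)*(m)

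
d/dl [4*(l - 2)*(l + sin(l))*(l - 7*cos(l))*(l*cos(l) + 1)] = 4*(2 - l)*(l + sin(l))*(l - 7*cos(l))*(l*sin(l) - cos(l)) + 4*(l - 2)*(l + sin(l))*(l*cos(l) + 1)*(7*sin(l) + 1) + 4*(l - 2)*(l - 7*cos(l))*(l*cos(l) + 1)*(cos(l) + 1) + 4*(l + sin(l))*(l - 7*cos(l))*(l*cos(l) + 1)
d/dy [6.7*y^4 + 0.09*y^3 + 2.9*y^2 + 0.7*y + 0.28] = 26.8*y^3 + 0.27*y^2 + 5.8*y + 0.7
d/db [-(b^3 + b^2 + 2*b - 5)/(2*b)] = -b - 1/2 - 5/(2*b^2)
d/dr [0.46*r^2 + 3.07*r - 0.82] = 0.92*r + 3.07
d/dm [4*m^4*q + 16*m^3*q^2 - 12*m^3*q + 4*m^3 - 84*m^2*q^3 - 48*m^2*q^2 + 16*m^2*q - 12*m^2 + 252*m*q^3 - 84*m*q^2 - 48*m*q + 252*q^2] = 16*m^3*q + 48*m^2*q^2 - 36*m^2*q + 12*m^2 - 168*m*q^3 - 96*m*q^2 + 32*m*q - 24*m + 252*q^3 - 84*q^2 - 48*q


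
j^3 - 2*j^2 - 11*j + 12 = (j - 4)*(j - 1)*(j + 3)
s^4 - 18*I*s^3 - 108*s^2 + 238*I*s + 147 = (s - 7*I)^2*(s - 3*I)*(s - I)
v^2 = v^2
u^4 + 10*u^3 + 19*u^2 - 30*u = u*(u - 1)*(u + 5)*(u + 6)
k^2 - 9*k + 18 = (k - 6)*(k - 3)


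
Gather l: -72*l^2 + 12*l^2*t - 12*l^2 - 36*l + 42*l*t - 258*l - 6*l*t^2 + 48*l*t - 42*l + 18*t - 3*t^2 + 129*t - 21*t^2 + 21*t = l^2*(12*t - 84) + l*(-6*t^2 + 90*t - 336) - 24*t^2 + 168*t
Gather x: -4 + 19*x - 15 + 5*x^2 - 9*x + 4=5*x^2 + 10*x - 15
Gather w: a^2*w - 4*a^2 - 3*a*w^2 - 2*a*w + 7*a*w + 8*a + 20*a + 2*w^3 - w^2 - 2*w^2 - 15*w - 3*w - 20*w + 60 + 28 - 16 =-4*a^2 + 28*a + 2*w^3 + w^2*(-3*a - 3) + w*(a^2 + 5*a - 38) + 72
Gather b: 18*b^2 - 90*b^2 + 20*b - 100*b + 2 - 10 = -72*b^2 - 80*b - 8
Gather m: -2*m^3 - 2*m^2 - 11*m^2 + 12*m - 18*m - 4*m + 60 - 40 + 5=-2*m^3 - 13*m^2 - 10*m + 25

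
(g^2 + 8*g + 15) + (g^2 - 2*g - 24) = 2*g^2 + 6*g - 9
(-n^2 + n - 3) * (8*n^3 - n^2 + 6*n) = -8*n^5 + 9*n^4 - 31*n^3 + 9*n^2 - 18*n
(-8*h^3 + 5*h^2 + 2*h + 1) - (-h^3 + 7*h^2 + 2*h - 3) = -7*h^3 - 2*h^2 + 4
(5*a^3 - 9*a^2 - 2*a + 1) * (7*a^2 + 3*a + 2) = 35*a^5 - 48*a^4 - 31*a^3 - 17*a^2 - a + 2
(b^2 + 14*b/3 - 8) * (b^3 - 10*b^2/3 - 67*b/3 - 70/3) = b^5 + 4*b^4/3 - 413*b^3/9 - 908*b^2/9 + 628*b/9 + 560/3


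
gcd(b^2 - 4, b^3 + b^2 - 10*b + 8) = b - 2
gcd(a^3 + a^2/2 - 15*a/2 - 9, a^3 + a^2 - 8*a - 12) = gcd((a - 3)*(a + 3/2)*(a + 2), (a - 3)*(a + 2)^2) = a^2 - a - 6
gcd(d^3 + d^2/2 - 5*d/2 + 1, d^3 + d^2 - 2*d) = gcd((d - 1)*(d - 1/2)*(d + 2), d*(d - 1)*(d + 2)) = d^2 + d - 2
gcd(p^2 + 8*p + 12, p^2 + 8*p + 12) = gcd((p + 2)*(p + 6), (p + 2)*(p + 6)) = p^2 + 8*p + 12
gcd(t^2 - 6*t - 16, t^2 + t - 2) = t + 2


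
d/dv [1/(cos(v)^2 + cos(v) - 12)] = (2*cos(v) + 1)*sin(v)/(cos(v)^2 + cos(v) - 12)^2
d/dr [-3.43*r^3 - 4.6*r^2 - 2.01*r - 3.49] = -10.29*r^2 - 9.2*r - 2.01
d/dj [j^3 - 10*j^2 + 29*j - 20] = 3*j^2 - 20*j + 29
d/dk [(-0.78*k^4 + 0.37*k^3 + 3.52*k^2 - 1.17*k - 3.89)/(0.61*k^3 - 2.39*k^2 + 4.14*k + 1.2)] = (-0.4758*k^6 + 3.7284*k^5 - 12.7191*k^4 + 0.747*k^3 + 20.2272*k^2 - 10.1462*k + 14.7006)/(0.3721*k^6 - 2.9158*k^5 + 10.7629*k^4 - 18.3252*k^3 + 11.4036*k^2 + 9.936*k + 1.44)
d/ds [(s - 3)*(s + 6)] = 2*s + 3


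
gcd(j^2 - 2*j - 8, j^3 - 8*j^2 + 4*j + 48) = j^2 - 2*j - 8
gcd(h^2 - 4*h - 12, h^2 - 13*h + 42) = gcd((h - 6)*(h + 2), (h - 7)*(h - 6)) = h - 6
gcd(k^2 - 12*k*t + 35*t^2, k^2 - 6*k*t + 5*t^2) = -k + 5*t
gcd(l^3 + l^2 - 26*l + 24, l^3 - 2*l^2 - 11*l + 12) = l^2 - 5*l + 4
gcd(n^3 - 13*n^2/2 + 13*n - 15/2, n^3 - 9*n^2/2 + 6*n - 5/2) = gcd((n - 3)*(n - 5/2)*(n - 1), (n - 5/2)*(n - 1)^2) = n^2 - 7*n/2 + 5/2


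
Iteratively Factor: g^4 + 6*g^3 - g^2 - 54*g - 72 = (g + 2)*(g^3 + 4*g^2 - 9*g - 36) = (g - 3)*(g + 2)*(g^2 + 7*g + 12) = (g - 3)*(g + 2)*(g + 3)*(g + 4)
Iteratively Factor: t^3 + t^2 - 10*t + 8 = (t - 2)*(t^2 + 3*t - 4) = (t - 2)*(t + 4)*(t - 1)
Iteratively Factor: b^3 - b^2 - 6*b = (b + 2)*(b^2 - 3*b) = b*(b + 2)*(b - 3)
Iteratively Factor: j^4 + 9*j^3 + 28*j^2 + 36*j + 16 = (j + 1)*(j^3 + 8*j^2 + 20*j + 16) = (j + 1)*(j + 4)*(j^2 + 4*j + 4) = (j + 1)*(j + 2)*(j + 4)*(j + 2)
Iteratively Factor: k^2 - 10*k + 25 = (k - 5)*(k - 5)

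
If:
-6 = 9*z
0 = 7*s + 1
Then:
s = -1/7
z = -2/3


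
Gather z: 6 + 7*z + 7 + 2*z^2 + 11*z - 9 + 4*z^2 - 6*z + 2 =6*z^2 + 12*z + 6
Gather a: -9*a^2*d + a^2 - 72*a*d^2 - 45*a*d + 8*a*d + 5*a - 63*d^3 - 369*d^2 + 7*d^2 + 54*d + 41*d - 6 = a^2*(1 - 9*d) + a*(-72*d^2 - 37*d + 5) - 63*d^3 - 362*d^2 + 95*d - 6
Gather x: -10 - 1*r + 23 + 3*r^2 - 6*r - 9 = 3*r^2 - 7*r + 4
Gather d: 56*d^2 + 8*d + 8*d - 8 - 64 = 56*d^2 + 16*d - 72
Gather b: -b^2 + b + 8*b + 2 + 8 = -b^2 + 9*b + 10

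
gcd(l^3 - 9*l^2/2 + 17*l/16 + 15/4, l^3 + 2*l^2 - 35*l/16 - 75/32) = l^2 - l/2 - 15/16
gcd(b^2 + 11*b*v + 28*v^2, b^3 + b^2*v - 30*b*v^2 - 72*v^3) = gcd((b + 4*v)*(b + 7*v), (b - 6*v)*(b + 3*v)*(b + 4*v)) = b + 4*v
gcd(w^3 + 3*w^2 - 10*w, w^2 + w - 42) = 1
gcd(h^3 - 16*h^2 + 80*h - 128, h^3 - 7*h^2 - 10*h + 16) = h - 8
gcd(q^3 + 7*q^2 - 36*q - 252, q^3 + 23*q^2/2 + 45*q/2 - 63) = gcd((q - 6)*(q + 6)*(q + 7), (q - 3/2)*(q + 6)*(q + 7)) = q^2 + 13*q + 42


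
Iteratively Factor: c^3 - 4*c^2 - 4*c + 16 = (c - 4)*(c^2 - 4) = (c - 4)*(c - 2)*(c + 2)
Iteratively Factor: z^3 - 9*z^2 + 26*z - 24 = (z - 2)*(z^2 - 7*z + 12) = (z - 4)*(z - 2)*(z - 3)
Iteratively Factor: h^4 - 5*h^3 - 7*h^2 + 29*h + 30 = (h - 3)*(h^3 - 2*h^2 - 13*h - 10) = (h - 5)*(h - 3)*(h^2 + 3*h + 2) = (h - 5)*(h - 3)*(h + 1)*(h + 2)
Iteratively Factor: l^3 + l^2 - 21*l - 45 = (l + 3)*(l^2 - 2*l - 15) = (l + 3)^2*(l - 5)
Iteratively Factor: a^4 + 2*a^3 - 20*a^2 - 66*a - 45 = (a + 1)*(a^3 + a^2 - 21*a - 45) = (a - 5)*(a + 1)*(a^2 + 6*a + 9) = (a - 5)*(a + 1)*(a + 3)*(a + 3)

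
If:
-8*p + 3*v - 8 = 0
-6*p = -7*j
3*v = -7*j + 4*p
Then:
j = -24/35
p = -4/5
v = 8/15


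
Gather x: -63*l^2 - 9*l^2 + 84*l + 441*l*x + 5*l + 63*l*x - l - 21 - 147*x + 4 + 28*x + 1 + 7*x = -72*l^2 + 88*l + x*(504*l - 112) - 16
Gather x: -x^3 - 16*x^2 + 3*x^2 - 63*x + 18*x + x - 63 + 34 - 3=-x^3 - 13*x^2 - 44*x - 32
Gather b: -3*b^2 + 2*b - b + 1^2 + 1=-3*b^2 + b + 2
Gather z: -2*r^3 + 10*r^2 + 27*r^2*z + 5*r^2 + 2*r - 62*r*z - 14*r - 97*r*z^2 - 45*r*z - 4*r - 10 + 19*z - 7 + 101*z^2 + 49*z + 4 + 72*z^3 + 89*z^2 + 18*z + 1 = -2*r^3 + 15*r^2 - 16*r + 72*z^3 + z^2*(190 - 97*r) + z*(27*r^2 - 107*r + 86) - 12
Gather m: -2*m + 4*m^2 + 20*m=4*m^2 + 18*m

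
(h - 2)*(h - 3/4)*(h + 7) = h^3 + 17*h^2/4 - 71*h/4 + 21/2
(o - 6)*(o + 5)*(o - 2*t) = o^3 - 2*o^2*t - o^2 + 2*o*t - 30*o + 60*t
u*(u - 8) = u^2 - 8*u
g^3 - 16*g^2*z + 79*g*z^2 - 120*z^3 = (g - 8*z)*(g - 5*z)*(g - 3*z)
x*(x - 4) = x^2 - 4*x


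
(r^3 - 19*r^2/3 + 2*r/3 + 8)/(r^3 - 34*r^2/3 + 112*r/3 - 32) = (r + 1)/(r - 4)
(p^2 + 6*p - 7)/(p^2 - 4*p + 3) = (p + 7)/(p - 3)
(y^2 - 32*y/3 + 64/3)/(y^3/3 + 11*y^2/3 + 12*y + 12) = (3*y^2 - 32*y + 64)/(y^3 + 11*y^2 + 36*y + 36)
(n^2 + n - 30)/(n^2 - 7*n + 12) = (n^2 + n - 30)/(n^2 - 7*n + 12)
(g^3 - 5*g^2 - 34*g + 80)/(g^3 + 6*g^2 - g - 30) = (g - 8)/(g + 3)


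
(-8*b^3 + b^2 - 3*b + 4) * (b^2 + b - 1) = -8*b^5 - 7*b^4 + 6*b^3 + 7*b - 4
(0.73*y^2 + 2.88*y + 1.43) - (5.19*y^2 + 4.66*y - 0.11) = -4.46*y^2 - 1.78*y + 1.54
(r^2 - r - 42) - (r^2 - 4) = -r - 38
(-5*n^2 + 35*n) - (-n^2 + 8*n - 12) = -4*n^2 + 27*n + 12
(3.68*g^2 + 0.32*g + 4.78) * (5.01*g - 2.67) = 18.4368*g^3 - 8.2224*g^2 + 23.0934*g - 12.7626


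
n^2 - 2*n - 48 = (n - 8)*(n + 6)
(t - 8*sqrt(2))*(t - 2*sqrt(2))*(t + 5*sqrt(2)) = t^3 - 5*sqrt(2)*t^2 - 68*t + 160*sqrt(2)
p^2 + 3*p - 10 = (p - 2)*(p + 5)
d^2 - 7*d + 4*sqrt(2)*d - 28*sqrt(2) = (d - 7)*(d + 4*sqrt(2))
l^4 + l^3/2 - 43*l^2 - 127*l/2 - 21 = (l - 7)*(l + 1/2)*(l + 1)*(l + 6)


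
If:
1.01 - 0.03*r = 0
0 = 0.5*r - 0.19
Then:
No Solution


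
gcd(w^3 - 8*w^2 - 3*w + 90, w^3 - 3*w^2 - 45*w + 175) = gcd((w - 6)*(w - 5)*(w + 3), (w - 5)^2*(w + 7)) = w - 5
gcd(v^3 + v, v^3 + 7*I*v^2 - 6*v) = v^2 + I*v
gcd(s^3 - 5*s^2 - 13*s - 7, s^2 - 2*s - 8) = 1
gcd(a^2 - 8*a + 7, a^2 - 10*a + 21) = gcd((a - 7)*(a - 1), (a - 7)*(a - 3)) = a - 7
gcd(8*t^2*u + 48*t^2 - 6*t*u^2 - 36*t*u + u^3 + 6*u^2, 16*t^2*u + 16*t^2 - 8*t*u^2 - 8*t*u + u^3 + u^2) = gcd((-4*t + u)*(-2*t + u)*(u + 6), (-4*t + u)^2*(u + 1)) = 4*t - u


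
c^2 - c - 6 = (c - 3)*(c + 2)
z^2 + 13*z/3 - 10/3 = (z - 2/3)*(z + 5)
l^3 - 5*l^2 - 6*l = l*(l - 6)*(l + 1)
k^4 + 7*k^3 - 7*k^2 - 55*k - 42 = (k - 3)*(k + 1)*(k + 2)*(k + 7)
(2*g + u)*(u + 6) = 2*g*u + 12*g + u^2 + 6*u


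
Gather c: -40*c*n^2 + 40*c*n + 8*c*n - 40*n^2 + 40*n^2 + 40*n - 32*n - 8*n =c*(-40*n^2 + 48*n)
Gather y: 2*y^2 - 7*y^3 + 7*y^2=-7*y^3 + 9*y^2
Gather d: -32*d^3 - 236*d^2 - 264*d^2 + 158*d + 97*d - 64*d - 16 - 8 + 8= -32*d^3 - 500*d^2 + 191*d - 16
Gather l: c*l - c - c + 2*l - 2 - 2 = -2*c + l*(c + 2) - 4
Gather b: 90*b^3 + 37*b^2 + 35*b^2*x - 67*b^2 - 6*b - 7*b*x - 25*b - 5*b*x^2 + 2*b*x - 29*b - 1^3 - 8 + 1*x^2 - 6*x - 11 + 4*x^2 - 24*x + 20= 90*b^3 + b^2*(35*x - 30) + b*(-5*x^2 - 5*x - 60) + 5*x^2 - 30*x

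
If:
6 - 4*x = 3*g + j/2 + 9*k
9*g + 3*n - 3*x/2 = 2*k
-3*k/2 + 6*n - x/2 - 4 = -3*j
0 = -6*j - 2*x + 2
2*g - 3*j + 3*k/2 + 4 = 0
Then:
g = -481/1610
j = 2887/805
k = 564/115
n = -1149/1610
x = -7856/805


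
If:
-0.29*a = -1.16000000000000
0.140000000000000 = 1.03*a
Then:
No Solution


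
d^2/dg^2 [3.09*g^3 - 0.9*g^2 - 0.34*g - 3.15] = 18.54*g - 1.8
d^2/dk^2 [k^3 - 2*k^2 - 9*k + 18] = 6*k - 4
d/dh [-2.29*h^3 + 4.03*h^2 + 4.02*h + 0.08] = -6.87*h^2 + 8.06*h + 4.02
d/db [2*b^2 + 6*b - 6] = 4*b + 6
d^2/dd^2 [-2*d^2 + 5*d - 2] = -4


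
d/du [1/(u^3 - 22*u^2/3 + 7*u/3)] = 3*(-9*u^2 + 44*u - 7)/(u^2*(3*u^2 - 22*u + 7)^2)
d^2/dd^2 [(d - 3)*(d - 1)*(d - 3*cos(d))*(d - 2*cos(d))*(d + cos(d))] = 4*d^4*cos(d) + 32*d^3*sin(d) - 16*d^3*cos(d) - 2*d^3*cos(2*d) + 20*d^3 - 96*d^2*sin(d) - 6*d^2*sin(2*d) - 81*d^2*cos(d)/2 + 8*d^2*cos(2*d) - 27*d^2*cos(3*d)/2 - 48*d^2 + 30*d*sin(d) + 16*d*sin(2*d) - 18*d*sin(3*d) + 114*d*cos(d) - 3*d*cos(2*d) + 54*d*cos(3*d) + 21*d + 36*sin(d) - 6*sin(2*d) + 36*sin(3*d) - 57*cos(d)/2 - 4*cos(2*d) - 75*cos(3*d)/2 - 4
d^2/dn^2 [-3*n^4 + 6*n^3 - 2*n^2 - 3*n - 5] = -36*n^2 + 36*n - 4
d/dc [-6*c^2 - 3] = -12*c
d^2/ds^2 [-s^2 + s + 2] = -2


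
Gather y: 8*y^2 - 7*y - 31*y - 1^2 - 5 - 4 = 8*y^2 - 38*y - 10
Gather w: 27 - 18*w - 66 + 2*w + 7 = -16*w - 32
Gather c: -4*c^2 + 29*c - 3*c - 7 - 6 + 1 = -4*c^2 + 26*c - 12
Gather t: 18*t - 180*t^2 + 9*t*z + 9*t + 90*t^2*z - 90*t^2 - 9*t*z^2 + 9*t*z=t^2*(90*z - 270) + t*(-9*z^2 + 18*z + 27)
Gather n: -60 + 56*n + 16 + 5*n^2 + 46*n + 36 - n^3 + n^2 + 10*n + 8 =-n^3 + 6*n^2 + 112*n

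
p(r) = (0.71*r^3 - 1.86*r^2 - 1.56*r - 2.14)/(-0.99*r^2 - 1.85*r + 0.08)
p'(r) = (1.98*r + 1.85)*(0.71*r^3 - 1.86*r^2 - 1.56*r - 2.14)/(-0.99*r^2 - 1.85*r + 0.08)^2 + (2.13*r^2 - 3.72*r - 1.56)/(-0.99*r^2 - 1.85*r + 0.08) = (-0.7029*r^4 - 2.627*r^3 + 2.067*r^2 - 4.5348*r - 4.0838)/(0.9801*r^4 + 3.663*r^3 + 3.2641*r^2 - 0.296*r + 0.0064)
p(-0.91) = -2.96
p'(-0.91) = 3.65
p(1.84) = 1.03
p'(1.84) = -0.67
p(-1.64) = -17.10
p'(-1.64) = 75.69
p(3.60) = -0.07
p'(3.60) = -0.62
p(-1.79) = -42.74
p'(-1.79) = 384.33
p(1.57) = 1.22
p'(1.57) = -0.74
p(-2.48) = 14.46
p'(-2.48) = 16.52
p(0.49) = 3.07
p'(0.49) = -5.44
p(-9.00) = 10.34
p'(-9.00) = -0.62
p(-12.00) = 12.29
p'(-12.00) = -0.67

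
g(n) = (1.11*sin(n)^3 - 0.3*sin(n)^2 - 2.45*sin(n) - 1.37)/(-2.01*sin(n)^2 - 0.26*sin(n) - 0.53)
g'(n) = (4.02*sin(n)*cos(n) + 0.26*cos(n))*(1.11*sin(n)^3 - 0.3*sin(n)^2 - 2.45*sin(n) - 1.37)/(-2.01*sin(n)^2 - 0.26*sin(n) - 0.53)^2 + (3.33*sin(n)^2*cos(n) - 0.6*sin(n)*cos(n) - 2.45*cos(n))/(-2.01*sin(n)^2 - 0.26*sin(n) - 0.53) = (-2.2311*sin(n)^4 - 0.5772*sin(n)^3 - 6.6114*sin(n)^2 - 5.1894*sin(n) + 0.9423)*cos(n)/(4.0401*sin(n)^4 + 1.0452*sin(n)^3 + 2.1982*sin(n)^2 + 0.2756*sin(n) + 0.2809)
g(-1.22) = 0.12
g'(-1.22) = -0.10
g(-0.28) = 1.21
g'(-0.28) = 4.81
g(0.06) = 2.75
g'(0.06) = 1.98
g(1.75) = 1.10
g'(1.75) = 0.32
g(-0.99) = 0.10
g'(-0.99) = -0.02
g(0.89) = 1.51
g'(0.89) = -1.36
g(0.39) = 2.48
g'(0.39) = -2.26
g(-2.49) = 0.22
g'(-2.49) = -0.96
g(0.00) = 2.58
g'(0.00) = 3.35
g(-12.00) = 2.08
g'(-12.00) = -2.18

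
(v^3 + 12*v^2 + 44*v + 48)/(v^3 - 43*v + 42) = (v^3 + 12*v^2 + 44*v + 48)/(v^3 - 43*v + 42)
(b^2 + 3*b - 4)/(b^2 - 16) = (b - 1)/(b - 4)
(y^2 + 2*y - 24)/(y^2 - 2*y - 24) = (-y^2 - 2*y + 24)/(-y^2 + 2*y + 24)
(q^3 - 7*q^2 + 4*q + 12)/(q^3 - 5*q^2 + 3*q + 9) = (q^2 - 8*q + 12)/(q^2 - 6*q + 9)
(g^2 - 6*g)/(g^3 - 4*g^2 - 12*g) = 1/(g + 2)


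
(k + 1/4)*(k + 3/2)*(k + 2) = k^3 + 15*k^2/4 + 31*k/8 + 3/4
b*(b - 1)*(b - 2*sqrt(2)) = b^3 - 2*sqrt(2)*b^2 - b^2 + 2*sqrt(2)*b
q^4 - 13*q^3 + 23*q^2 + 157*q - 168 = (q - 8)*(q - 7)*(q - 1)*(q + 3)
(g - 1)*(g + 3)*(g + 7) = g^3 + 9*g^2 + 11*g - 21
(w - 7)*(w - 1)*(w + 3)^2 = w^4 - 2*w^3 - 32*w^2 - 30*w + 63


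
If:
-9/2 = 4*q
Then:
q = -9/8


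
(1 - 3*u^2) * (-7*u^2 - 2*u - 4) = 21*u^4 + 6*u^3 + 5*u^2 - 2*u - 4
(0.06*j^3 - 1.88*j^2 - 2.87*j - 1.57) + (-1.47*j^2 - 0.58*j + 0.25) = 0.06*j^3 - 3.35*j^2 - 3.45*j - 1.32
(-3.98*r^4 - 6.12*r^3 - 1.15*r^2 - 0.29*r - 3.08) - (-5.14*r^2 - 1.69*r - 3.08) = -3.98*r^4 - 6.12*r^3 + 3.99*r^2 + 1.4*r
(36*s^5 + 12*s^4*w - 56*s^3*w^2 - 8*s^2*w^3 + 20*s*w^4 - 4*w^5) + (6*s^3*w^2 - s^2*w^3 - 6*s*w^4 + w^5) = 36*s^5 + 12*s^4*w - 50*s^3*w^2 - 9*s^2*w^3 + 14*s*w^4 - 3*w^5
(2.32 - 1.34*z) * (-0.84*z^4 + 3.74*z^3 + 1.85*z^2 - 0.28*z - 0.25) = 1.1256*z^5 - 6.9604*z^4 + 6.1978*z^3 + 4.6672*z^2 - 0.3146*z - 0.58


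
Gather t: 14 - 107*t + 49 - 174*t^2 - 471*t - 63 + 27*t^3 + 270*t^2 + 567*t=27*t^3 + 96*t^2 - 11*t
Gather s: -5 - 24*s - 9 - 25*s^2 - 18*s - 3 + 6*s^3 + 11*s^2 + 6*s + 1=6*s^3 - 14*s^2 - 36*s - 16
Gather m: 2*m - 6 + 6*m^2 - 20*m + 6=6*m^2 - 18*m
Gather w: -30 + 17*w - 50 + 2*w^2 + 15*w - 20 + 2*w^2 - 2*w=4*w^2 + 30*w - 100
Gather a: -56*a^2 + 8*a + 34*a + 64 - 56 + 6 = -56*a^2 + 42*a + 14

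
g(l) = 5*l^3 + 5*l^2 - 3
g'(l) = 15*l^2 + 10*l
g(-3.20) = -115.64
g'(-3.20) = 121.60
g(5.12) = 799.16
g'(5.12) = 444.42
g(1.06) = 8.57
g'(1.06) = 27.45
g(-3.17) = -112.03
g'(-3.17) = 119.03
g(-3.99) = -241.01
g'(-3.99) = 198.90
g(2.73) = 136.00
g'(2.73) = 139.09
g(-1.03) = -3.16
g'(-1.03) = 5.61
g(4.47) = 543.48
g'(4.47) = 344.41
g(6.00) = 1257.00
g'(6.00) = 600.00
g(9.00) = 4047.00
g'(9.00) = 1305.00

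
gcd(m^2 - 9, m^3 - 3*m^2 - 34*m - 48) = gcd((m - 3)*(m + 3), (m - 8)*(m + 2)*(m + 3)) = m + 3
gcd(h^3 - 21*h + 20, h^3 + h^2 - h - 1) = h - 1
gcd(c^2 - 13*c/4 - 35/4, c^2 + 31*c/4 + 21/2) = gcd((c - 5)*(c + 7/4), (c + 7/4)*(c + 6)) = c + 7/4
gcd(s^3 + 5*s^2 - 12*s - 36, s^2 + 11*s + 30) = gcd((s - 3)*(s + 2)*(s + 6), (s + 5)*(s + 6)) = s + 6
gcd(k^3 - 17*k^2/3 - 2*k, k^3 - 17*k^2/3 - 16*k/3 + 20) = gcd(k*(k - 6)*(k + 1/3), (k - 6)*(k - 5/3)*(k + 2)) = k - 6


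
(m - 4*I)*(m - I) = m^2 - 5*I*m - 4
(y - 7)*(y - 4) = y^2 - 11*y + 28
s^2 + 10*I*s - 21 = (s + 3*I)*(s + 7*I)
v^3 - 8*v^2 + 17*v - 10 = (v - 5)*(v - 2)*(v - 1)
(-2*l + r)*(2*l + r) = -4*l^2 + r^2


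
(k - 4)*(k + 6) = k^2 + 2*k - 24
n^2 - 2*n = n*(n - 2)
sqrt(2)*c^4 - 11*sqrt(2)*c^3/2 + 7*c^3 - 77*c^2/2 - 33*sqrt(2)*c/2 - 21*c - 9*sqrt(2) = (c - 6)*(c + 1/2)*(c + 3*sqrt(2))*(sqrt(2)*c + 1)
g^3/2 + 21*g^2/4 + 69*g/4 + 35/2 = (g/2 + 1)*(g + 7/2)*(g + 5)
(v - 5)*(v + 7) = v^2 + 2*v - 35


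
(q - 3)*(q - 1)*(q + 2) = q^3 - 2*q^2 - 5*q + 6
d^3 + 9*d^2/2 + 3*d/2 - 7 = (d - 1)*(d + 2)*(d + 7/2)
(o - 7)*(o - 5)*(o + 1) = o^3 - 11*o^2 + 23*o + 35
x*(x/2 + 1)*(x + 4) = x^3/2 + 3*x^2 + 4*x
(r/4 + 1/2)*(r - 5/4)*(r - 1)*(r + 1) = r^4/4 + 3*r^3/16 - 7*r^2/8 - 3*r/16 + 5/8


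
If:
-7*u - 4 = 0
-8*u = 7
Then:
No Solution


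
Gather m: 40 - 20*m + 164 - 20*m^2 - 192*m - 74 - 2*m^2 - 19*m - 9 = -22*m^2 - 231*m + 121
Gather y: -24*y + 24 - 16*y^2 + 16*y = -16*y^2 - 8*y + 24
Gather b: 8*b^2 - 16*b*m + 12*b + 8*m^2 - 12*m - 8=8*b^2 + b*(12 - 16*m) + 8*m^2 - 12*m - 8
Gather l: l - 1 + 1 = l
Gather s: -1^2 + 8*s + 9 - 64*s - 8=-56*s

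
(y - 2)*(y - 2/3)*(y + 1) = y^3 - 5*y^2/3 - 4*y/3 + 4/3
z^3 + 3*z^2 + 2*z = z*(z + 1)*(z + 2)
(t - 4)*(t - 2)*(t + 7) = t^3 + t^2 - 34*t + 56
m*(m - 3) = m^2 - 3*m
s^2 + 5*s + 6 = (s + 2)*(s + 3)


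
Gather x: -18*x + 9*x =-9*x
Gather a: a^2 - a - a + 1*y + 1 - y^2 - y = a^2 - 2*a - y^2 + 1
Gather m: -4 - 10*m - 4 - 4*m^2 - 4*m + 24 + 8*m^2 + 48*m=4*m^2 + 34*m + 16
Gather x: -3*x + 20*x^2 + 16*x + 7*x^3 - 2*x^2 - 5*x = 7*x^3 + 18*x^2 + 8*x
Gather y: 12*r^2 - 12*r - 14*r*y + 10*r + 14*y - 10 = 12*r^2 - 2*r + y*(14 - 14*r) - 10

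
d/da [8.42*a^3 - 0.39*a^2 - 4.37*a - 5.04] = 25.26*a^2 - 0.78*a - 4.37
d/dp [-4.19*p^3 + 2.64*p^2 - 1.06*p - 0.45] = -12.57*p^2 + 5.28*p - 1.06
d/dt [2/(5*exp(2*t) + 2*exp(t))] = 4*(-5*exp(t) - 1)*exp(-t)/(5*exp(t) + 2)^2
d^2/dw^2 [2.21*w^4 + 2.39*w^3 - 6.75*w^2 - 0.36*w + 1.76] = 26.52*w^2 + 14.34*w - 13.5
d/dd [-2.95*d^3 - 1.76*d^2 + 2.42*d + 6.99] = -8.85*d^2 - 3.52*d + 2.42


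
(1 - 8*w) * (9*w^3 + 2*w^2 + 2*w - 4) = -72*w^4 - 7*w^3 - 14*w^2 + 34*w - 4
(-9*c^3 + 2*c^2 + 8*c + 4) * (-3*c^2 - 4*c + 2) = 27*c^5 + 30*c^4 - 50*c^3 - 40*c^2 + 8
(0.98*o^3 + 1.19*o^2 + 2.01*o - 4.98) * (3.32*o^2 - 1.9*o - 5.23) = 3.2536*o^5 + 2.0888*o^4 - 0.713200000000001*o^3 - 26.5763*o^2 - 1.0503*o + 26.0454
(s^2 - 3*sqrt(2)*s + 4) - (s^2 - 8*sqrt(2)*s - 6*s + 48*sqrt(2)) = 6*s + 5*sqrt(2)*s - 48*sqrt(2) + 4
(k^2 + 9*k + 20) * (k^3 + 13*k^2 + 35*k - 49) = k^5 + 22*k^4 + 172*k^3 + 526*k^2 + 259*k - 980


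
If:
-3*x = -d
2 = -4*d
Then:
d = -1/2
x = -1/6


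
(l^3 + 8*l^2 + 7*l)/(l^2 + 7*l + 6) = l*(l + 7)/(l + 6)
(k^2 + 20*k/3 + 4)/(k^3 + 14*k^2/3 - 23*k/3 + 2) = (3*k + 2)/(3*k^2 - 4*k + 1)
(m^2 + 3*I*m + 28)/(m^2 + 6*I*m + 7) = (m - 4*I)/(m - I)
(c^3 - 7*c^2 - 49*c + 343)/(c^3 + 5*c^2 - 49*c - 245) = (c - 7)/(c + 5)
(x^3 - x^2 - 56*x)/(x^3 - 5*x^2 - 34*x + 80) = x*(x + 7)/(x^2 + 3*x - 10)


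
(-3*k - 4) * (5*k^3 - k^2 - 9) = -15*k^4 - 17*k^3 + 4*k^2 + 27*k + 36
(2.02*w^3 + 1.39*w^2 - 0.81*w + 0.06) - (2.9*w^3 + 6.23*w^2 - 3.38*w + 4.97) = -0.88*w^3 - 4.84*w^2 + 2.57*w - 4.91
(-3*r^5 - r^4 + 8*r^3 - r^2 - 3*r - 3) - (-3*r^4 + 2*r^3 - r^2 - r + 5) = -3*r^5 + 2*r^4 + 6*r^3 - 2*r - 8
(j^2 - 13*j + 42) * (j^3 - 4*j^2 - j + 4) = j^5 - 17*j^4 + 93*j^3 - 151*j^2 - 94*j + 168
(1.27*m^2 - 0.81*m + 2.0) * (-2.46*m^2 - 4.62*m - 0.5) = -3.1242*m^4 - 3.8748*m^3 - 1.8128*m^2 - 8.835*m - 1.0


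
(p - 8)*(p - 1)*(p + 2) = p^3 - 7*p^2 - 10*p + 16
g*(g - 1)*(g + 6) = g^3 + 5*g^2 - 6*g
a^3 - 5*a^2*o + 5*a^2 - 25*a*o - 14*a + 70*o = (a - 2)*(a + 7)*(a - 5*o)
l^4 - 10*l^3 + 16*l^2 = l^2*(l - 8)*(l - 2)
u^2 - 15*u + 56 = (u - 8)*(u - 7)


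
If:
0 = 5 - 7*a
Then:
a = 5/7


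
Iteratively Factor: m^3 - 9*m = (m - 3)*(m^2 + 3*m) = (m - 3)*(m + 3)*(m)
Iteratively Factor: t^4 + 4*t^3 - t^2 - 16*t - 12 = (t - 2)*(t^3 + 6*t^2 + 11*t + 6) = (t - 2)*(t + 1)*(t^2 + 5*t + 6) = (t - 2)*(t + 1)*(t + 3)*(t + 2)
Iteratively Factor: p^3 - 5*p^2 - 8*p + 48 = (p - 4)*(p^2 - p - 12) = (p - 4)*(p + 3)*(p - 4)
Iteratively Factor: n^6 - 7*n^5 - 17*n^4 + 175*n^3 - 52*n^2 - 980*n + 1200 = (n + 4)*(n^5 - 11*n^4 + 27*n^3 + 67*n^2 - 320*n + 300) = (n - 2)*(n + 4)*(n^4 - 9*n^3 + 9*n^2 + 85*n - 150) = (n - 5)*(n - 2)*(n + 4)*(n^3 - 4*n^2 - 11*n + 30) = (n - 5)^2*(n - 2)*(n + 4)*(n^2 + n - 6) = (n - 5)^2*(n - 2)*(n + 3)*(n + 4)*(n - 2)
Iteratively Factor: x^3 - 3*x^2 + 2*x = (x)*(x^2 - 3*x + 2) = x*(x - 2)*(x - 1)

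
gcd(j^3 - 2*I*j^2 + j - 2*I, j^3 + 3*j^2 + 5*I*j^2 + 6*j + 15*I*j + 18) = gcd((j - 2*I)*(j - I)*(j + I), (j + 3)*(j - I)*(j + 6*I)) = j - I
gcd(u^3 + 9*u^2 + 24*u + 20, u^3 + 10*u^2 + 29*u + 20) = u + 5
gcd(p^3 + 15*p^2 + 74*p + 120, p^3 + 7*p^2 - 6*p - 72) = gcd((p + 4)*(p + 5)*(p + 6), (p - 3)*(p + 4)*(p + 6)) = p^2 + 10*p + 24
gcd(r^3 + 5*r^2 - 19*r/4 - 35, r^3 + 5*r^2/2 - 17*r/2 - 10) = r^2 + 3*r/2 - 10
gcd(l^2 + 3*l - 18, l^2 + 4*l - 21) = l - 3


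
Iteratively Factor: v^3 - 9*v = (v - 3)*(v^2 + 3*v) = (v - 3)*(v + 3)*(v)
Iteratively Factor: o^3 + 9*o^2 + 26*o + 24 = (o + 3)*(o^2 + 6*o + 8) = (o + 3)*(o + 4)*(o + 2)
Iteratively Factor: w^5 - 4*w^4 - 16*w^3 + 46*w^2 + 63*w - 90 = (w + 3)*(w^4 - 7*w^3 + 5*w^2 + 31*w - 30) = (w + 2)*(w + 3)*(w^3 - 9*w^2 + 23*w - 15) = (w - 1)*(w + 2)*(w + 3)*(w^2 - 8*w + 15) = (w - 5)*(w - 1)*(w + 2)*(w + 3)*(w - 3)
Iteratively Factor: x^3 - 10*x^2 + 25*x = (x - 5)*(x^2 - 5*x) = (x - 5)^2*(x)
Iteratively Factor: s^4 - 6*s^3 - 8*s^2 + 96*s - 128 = (s - 4)*(s^3 - 2*s^2 - 16*s + 32) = (s - 4)*(s + 4)*(s^2 - 6*s + 8) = (s - 4)*(s - 2)*(s + 4)*(s - 4)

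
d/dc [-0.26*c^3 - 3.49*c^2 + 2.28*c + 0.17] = -0.78*c^2 - 6.98*c + 2.28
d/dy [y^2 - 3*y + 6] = 2*y - 3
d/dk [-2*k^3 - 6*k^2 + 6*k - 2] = -6*k^2 - 12*k + 6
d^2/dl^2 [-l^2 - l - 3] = -2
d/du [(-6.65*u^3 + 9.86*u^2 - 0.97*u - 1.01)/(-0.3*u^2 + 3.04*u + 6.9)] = (1.995*u^4 - 40.432*u^3 - 107.9716*u^2 + 135.462*u - 3.6226)/(0.09*u^4 - 1.824*u^3 + 5.1016*u^2 + 41.952*u + 47.61)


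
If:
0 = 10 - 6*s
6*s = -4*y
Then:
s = 5/3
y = -5/2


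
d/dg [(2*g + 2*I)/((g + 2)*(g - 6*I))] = 2*((g + 2)*(g - 6*I) - (g + 2)*(g + I) - (g - 6*I)*(g + I))/((g + 2)^2*(g - 6*I)^2)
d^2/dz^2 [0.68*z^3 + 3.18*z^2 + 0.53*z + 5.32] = 4.08*z + 6.36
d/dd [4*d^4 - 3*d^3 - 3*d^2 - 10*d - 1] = 16*d^3 - 9*d^2 - 6*d - 10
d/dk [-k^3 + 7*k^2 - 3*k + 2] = -3*k^2 + 14*k - 3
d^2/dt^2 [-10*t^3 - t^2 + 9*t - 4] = -60*t - 2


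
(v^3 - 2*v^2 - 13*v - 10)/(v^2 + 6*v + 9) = (v^3 - 2*v^2 - 13*v - 10)/(v^2 + 6*v + 9)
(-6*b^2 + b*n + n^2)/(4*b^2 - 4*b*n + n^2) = (-3*b - n)/(2*b - n)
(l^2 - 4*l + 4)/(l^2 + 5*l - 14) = (l - 2)/(l + 7)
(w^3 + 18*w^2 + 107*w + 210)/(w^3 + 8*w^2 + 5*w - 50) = (w^2 + 13*w + 42)/(w^2 + 3*w - 10)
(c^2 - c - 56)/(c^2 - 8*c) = (c + 7)/c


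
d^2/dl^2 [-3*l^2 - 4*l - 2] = -6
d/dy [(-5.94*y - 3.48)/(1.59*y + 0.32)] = (5.775516*y + 1.162368)/(1.59*y + 0.32)^3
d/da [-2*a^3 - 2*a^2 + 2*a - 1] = -6*a^2 - 4*a + 2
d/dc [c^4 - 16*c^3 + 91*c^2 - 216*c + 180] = 4*c^3 - 48*c^2 + 182*c - 216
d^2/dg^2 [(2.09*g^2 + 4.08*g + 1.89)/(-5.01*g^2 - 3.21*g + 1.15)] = (-137.593638*g^3 - 356.884344*g^2 - 323.412534*g - 96.378658)/(125.751501*g^6 + 241.713963*g^5 + 68.275278*g^4 - 77.890329*g^3 - 15.67197*g^2 + 12.735675*g - 1.520875)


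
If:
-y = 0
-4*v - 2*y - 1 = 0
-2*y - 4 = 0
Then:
No Solution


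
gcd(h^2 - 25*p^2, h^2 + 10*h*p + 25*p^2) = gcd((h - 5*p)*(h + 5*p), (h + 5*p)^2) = h + 5*p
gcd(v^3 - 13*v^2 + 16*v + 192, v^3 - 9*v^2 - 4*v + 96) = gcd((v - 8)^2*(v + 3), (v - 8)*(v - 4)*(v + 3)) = v^2 - 5*v - 24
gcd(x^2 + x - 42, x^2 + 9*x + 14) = x + 7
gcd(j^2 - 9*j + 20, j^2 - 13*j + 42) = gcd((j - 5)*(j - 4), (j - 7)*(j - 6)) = 1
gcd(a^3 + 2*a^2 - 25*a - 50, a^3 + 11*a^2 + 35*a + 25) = a + 5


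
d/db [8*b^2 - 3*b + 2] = 16*b - 3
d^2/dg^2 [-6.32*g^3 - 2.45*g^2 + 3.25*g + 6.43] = -37.92*g - 4.9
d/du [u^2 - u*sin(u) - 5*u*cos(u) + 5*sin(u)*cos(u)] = 5*u*sin(u) - u*cos(u) + 2*u - sin(u) - 5*cos(u) + 5*cos(2*u)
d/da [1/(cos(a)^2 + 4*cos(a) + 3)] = 2*(cos(a) + 2)*sin(a)/(cos(a)^2 + 4*cos(a) + 3)^2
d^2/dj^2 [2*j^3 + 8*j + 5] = 12*j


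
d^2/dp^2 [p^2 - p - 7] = 2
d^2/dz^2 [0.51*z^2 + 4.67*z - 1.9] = 1.02000000000000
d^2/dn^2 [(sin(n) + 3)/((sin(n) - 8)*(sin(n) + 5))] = (-sin(n)^5 - 15*sin(n)^4 - 211*sin(n)^3 - 369*sin(n)^2 - 1054*sin(n) + 54)/((sin(n) - 8)^3*(sin(n) + 5)^3)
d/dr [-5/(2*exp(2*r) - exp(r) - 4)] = (20*exp(r) - 5)*exp(r)/(-2*exp(2*r) + exp(r) + 4)^2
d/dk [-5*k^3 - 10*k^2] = 5*k*(-3*k - 4)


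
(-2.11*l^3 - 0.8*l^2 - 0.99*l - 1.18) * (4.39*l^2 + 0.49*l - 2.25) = -9.2629*l^5 - 4.5459*l^4 + 0.00939999999999941*l^3 - 3.8653*l^2 + 1.6493*l + 2.655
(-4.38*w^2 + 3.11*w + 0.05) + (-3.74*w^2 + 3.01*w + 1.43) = -8.12*w^2 + 6.12*w + 1.48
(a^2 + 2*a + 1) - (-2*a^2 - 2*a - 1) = 3*a^2 + 4*a + 2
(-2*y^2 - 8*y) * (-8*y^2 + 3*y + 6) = 16*y^4 + 58*y^3 - 36*y^2 - 48*y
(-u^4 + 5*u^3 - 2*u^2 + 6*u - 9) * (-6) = 6*u^4 - 30*u^3 + 12*u^2 - 36*u + 54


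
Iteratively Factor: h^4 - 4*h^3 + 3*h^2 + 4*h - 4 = (h - 1)*(h^3 - 3*h^2 + 4) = (h - 2)*(h - 1)*(h^2 - h - 2) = (h - 2)*(h - 1)*(h + 1)*(h - 2)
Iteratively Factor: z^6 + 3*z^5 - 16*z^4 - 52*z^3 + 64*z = (z)*(z^5 + 3*z^4 - 16*z^3 - 52*z^2 + 64) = z*(z - 1)*(z^4 + 4*z^3 - 12*z^2 - 64*z - 64) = z*(z - 1)*(z + 4)*(z^3 - 12*z - 16) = z*(z - 1)*(z + 2)*(z + 4)*(z^2 - 2*z - 8) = z*(z - 4)*(z - 1)*(z + 2)*(z + 4)*(z + 2)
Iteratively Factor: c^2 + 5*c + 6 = (c + 3)*(c + 2)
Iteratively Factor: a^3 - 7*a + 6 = (a + 3)*(a^2 - 3*a + 2) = (a - 1)*(a + 3)*(a - 2)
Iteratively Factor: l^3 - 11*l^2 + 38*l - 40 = (l - 4)*(l^2 - 7*l + 10) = (l - 4)*(l - 2)*(l - 5)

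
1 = 1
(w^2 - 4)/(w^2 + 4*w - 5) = (w^2 - 4)/(w^2 + 4*w - 5)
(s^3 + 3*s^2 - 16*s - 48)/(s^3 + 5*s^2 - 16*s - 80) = (s + 3)/(s + 5)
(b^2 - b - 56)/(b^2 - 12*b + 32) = (b + 7)/(b - 4)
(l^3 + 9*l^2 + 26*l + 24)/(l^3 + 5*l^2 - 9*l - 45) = (l^2 + 6*l + 8)/(l^2 + 2*l - 15)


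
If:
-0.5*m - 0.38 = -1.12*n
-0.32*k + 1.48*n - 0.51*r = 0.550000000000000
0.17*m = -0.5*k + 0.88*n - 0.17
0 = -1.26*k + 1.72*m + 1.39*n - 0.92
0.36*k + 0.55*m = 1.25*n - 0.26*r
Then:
No Solution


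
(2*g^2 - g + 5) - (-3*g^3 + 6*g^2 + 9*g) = 3*g^3 - 4*g^2 - 10*g + 5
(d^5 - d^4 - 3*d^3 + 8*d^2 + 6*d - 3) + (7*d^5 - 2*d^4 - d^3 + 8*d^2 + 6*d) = 8*d^5 - 3*d^4 - 4*d^3 + 16*d^2 + 12*d - 3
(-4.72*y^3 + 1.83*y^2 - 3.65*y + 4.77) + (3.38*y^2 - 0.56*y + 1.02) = -4.72*y^3 + 5.21*y^2 - 4.21*y + 5.79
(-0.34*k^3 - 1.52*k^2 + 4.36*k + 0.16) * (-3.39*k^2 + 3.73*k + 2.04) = 1.1526*k^5 + 3.8846*k^4 - 21.1436*k^3 + 12.6196*k^2 + 9.4912*k + 0.3264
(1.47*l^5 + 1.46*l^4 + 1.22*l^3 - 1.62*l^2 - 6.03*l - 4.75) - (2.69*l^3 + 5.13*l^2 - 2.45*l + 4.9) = 1.47*l^5 + 1.46*l^4 - 1.47*l^3 - 6.75*l^2 - 3.58*l - 9.65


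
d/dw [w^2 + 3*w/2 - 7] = 2*w + 3/2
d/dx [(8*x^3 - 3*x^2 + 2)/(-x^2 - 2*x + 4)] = 2*(-4*x^4 - 16*x^3 + 51*x^2 - 10*x + 2)/(x^4 + 4*x^3 - 4*x^2 - 16*x + 16)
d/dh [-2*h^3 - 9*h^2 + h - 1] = -6*h^2 - 18*h + 1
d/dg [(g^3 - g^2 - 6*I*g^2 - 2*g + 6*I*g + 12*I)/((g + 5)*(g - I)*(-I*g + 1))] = 2*(3*g^4*(-1 + I) + 3*g^3*(2 + I) + 12*g^2*(3 + I) + 5*g*(18 - I) - 9 - 5*I)/(g^6 + 10*g^5 + 27*g^4 + 20*g^3 + 51*g^2 + 10*g + 25)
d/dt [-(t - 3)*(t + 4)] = -2*t - 1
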